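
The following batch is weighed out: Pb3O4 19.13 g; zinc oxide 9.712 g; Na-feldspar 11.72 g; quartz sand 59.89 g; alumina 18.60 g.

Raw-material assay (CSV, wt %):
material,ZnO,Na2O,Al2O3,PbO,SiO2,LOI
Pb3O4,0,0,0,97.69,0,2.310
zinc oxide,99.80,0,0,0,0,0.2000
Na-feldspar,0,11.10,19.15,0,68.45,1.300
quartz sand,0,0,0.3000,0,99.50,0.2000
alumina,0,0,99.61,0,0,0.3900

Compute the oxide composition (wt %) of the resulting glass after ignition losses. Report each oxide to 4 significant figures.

Exact precision is maintained from start to finish. In-progress results are displayed, with 4-significant-digit rounding, in the working. A single rounding completes each reported number — derived quantities are carried in full precision (yield, five oxide percentages, glass mass, LOI, totals) from the weighed amounts at 118.2 g of glass precisely as stated by the question or the answer.
Delivered oxide masses:
  ZnO: 9.712·0.9980 = 9.693 g
  Na2O: 11.72·0.1110 = 1.301 g
  Al2O3: 11.72·0.1915 + 59.89·0.003000 + 18.60·0.9961 = 20.95 g
  PbO: 19.13·0.9769 = 18.69 g
  SiO2: 11.72·0.6845 + 59.89·0.9950 = 67.61 g
LOI: 19.13·0.02310 + 9.712·0.002000 + 11.72·0.01300 + 59.89·0.002000 + 18.60·0.003900 = 0.8060 g
Glass = total batch minus LOI = 119.1 − 0.8060 = 118.2 g (equal to the oxide-mass sum)
wt %: oxide over glass, times 100

Glass mass = 118.2 g (batch 119.1 − LOI 0.8060).
Composition: ZnO 8.197%, Na2O 1.100%, Al2O3 17.72%, PbO 15.80%, SiO2 57.18%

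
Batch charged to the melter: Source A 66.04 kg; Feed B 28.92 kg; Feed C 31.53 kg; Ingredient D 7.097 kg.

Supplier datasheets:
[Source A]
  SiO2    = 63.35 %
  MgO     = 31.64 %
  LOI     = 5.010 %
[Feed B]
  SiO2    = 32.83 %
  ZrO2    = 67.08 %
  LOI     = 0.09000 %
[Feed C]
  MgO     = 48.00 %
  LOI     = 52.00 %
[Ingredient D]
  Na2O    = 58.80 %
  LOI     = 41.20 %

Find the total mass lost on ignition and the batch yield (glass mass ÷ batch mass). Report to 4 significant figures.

Every computation carries full precision in all steps; the intermediate values are printed rounded to four significant figures on the page. Exactly one rounding goes into every reported value — all derived quantities, including glass mass, ignition loss, totals, yield, the four compositions, are computed from the batch weights for 110.9 kg of glass in full float precision, as given in the problem or the answer.
LOI of each material in turn:
  Source A: 66.04 × 0.05010 = 3.309 kg
  Feed B: 28.92 × 9.000e-04 = 0.02603 kg
  Feed C: 31.53 × 0.5200 = 16.40 kg
  Ingredient D: 7.097 × 0.4120 = 2.924 kg
Total LOI = 22.65 kg
Glass = batch − LOI = 133.6 − 22.65 = 110.9 kg

LOI loss = 22.65 kg; glass = 110.9 kg; yield = 83.04%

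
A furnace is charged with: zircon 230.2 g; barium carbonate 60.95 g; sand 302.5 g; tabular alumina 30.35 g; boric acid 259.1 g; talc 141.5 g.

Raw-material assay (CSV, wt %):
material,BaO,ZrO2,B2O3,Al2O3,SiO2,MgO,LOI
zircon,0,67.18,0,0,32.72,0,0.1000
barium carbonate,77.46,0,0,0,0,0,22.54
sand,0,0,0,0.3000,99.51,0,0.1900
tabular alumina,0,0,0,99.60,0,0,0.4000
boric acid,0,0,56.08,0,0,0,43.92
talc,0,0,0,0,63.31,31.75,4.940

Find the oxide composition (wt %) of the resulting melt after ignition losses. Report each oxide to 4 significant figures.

Mid-chain values are printed rounded to 4 significant figures on the page. All arithmetic maintains exact precision from first step to last — a single rounding produces every reported value; the derived quantities are computed from the weighed amounts for 889.1 g of glass at full float precision (totals, net glass mass, the six compositions, the yield, ignition loss), exactly as printed in either problem or answer.
Delivered oxide masses:
  BaO: 60.95·0.7746 = 47.21 g
  ZrO2: 230.2·0.6718 = 154.6 g
  B2O3: 259.1·0.5608 = 145.3 g
  Al2O3: 302.5·0.003000 + 30.35·0.9960 = 31.14 g
  SiO2: 230.2·0.3272 + 302.5·0.9951 + 141.5·0.6331 = 465.9 g
  MgO: 141.5·0.3175 = 44.93 g
LOI: 230.2·0.001000 + 60.95·0.2254 + 302.5·0.001900 + 30.35·0.004000 + 259.1·0.4392 + 141.5·0.04940 = 135.5 g
Resulting glass, batch − LOI: 1025 − 135.5 = 889.1 g (matching Σ of the oxides)
wt %: oxide over glass, times 100

Glass mass = 889.1 g (batch 1025 − LOI 135.5).
Composition: BaO 5.310%, ZrO2 17.39%, B2O3 16.34%, Al2O3 3.502%, SiO2 52.40%, MgO 5.053%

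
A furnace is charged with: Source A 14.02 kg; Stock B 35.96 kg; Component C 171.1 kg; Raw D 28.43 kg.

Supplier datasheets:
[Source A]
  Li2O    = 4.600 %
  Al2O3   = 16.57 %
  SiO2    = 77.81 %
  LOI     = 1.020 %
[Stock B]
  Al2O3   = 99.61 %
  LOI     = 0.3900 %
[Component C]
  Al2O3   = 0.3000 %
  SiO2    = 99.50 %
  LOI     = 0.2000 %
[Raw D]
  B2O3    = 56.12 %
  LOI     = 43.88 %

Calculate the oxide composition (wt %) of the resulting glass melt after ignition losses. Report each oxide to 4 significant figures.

Glass mass = 236.4 kg (batch 249.5 − LOI 13.10).
Composition: B2O3 6.749%, Li2O 0.2728%, Al2O3 16.35%, SiO2 76.63%

Values along the way appear, rounded to four significant digits, between the steps; the whole derivation carries full float precision at each step; each reported number is rounded exactly once. Derived quantities (totals, four oxide percentages, the yield, glass mass, ignition loss) are computed in full float precision from the weighed amounts for 236.4 kg of glass, as given in question or answer.
Mass of each oxide from the mix:
  B2O3: 28.43·0.5612 = 15.95 kg
  Li2O: 14.02·0.04600 = 0.6449 kg
  Al2O3: 14.02·0.1657 + 35.96·0.9961 + 171.1·0.003000 = 38.66 kg
  SiO2: 14.02·0.7781 + 171.1·0.9950 = 181.2 kg
LOI: 14.02·0.01020 + 35.96·0.003900 + 171.1·0.002000 + 28.43·0.4388 = 13.10 kg
The glass mass, total less LOI, = 249.5 − 13.10 = 236.4 kg (the oxide masses sum to this)
wt % = 100 × oxide mass / glass mass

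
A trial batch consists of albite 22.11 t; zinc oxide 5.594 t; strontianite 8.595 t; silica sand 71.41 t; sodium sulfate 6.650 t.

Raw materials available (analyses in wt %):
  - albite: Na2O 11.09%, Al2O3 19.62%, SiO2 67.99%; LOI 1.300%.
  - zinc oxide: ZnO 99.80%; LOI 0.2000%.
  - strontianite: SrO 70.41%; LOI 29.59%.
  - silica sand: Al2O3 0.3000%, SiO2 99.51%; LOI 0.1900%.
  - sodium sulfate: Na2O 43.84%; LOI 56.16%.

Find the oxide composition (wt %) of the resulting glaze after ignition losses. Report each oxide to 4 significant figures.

Values along the way are shown rounded to four significant digits when written out. Each numeric step maintains full precision at each step — every reported result is rounded exactly once — derived quantities (ignition loss, the yield, glass mass, the totals, five oxide percentages) are carried in full precision starting from the weights for 107.6 t of glass as written in the question or the answer.
Oxide masses out of the charge:
  ZnO: 5.594·0.9980 = 5.583 t
  Na2O: 22.11·0.1109 + 6.650·0.4384 = 5.367 t
  SrO: 8.595·0.7041 = 6.052 t
  Al2O3: 22.11·0.1962 + 71.41·0.003000 = 4.552 t
  SiO2: 22.11·0.6799 + 71.41·0.9951 = 86.09 t
LOI: 22.11·0.01300 + 5.594·0.002000 + 8.595·0.2959 + 71.41·0.001900 + 6.650·0.5616 = 6.712 t
Resulting glass, batch − LOI: 114.4 − 6.712 = 107.6 t (= the summed oxide contributions)
wt % = 100 × oxide mass / glass mass

Glass mass = 107.6 t (batch 114.4 − LOI 6.712).
Composition: ZnO 5.186%, Na2O 4.986%, SrO 5.622%, Al2O3 4.229%, SiO2 79.98%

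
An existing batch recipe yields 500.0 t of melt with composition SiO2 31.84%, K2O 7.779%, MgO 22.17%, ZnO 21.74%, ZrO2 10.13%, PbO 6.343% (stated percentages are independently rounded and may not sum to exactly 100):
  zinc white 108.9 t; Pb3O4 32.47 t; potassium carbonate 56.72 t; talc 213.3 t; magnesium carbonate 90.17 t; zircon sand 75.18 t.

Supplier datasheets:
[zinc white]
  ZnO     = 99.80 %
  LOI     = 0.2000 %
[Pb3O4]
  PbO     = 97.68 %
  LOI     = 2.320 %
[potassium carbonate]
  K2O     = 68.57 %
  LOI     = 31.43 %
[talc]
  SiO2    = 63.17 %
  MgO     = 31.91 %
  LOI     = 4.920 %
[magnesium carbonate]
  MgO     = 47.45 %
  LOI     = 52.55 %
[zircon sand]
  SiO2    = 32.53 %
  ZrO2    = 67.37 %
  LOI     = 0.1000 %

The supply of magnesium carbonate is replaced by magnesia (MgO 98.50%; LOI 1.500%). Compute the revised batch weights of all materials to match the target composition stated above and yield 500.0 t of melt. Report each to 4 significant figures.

Working values are rounded off to 4 significant figures when displayed; every computation maintains full float precision at each step — every reported figure takes exactly one rounding. The derived quantities, which include the six compositions, ignition loss, net glass mass, the totals, yield, are recomputed in full float precision, as set out in the problem or answer text, starting from the weights per 500.0 t of glass.
Target masses of each oxide per 500.0 t melt:
  SiO2: 31.84% × 500.0 = 159.2 t
  K2O: 7.779% × 500.0 = 38.90 t
  MgO: 22.17% × 500.0 = 110.8 t
  ZnO: 21.74% × 500.0 = 108.7 t
  ZrO2: 10.13% × 500.0 = 50.65 t
  PbO: 6.343% × 500.0 = 31.72 t
Per-oxide balance check applying the batch weights above, per the basis as stated (each sum matches its target mass given rounding of the digits):
  SiO2: 213.3·0.6317 + 75.18·0.3253 = 159.2 t (target 159.2 t)
  K2O: 56.72·0.6857 = 38.89 t (target 38.90 t)
  MgO: 213.3·0.3191 + 43.44·0.9850 = 110.9 t (target 110.8 t)
  ZnO: 108.9·0.9980 = 108.7 t (target 108.7 t)
  ZrO2: 75.18·0.6737 = 50.65 t (target 50.65 t)
  PbO: 32.47·0.9768 = 31.72 t (target 31.72 t)
The glass-mass cross-check: total batch − LOI = 500.0 t (the Σ of target masses is 500.0 t; with the basis standing at 500.0 t — any gap is answer rounding).
Batch grand total — Σ batch = 530.0 t; the LOI term Σ batch·LOI equals 30.02 t; glass ÷ batch gives a yield of 94.34%.

Revised batch per 500.0 t melt:
  zinc white: 108.9 t
  Pb3O4: 32.47 t
  potassium carbonate: 56.72 t
  talc: 213.3 t
  magnesia: 43.44 t
  zircon sand: 75.18 t
Total batch = 530.0 t; LOI loss = 30.02 t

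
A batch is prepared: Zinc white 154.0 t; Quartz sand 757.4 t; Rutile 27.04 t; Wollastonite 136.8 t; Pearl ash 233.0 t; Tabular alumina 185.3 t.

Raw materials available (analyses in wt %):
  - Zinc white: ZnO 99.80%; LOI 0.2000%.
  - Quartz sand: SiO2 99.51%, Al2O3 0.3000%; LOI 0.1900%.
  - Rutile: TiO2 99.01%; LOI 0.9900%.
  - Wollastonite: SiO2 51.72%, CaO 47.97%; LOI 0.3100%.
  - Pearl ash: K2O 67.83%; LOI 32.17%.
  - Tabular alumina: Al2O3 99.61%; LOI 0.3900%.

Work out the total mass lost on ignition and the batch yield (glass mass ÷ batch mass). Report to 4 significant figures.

Mid-chain values appear (rounded to 4 significant figures) at each printed step — all arithmetic holds full precision throughout; each reported result carries a single rounding. Derived quantities are recomputed using the weight values per 1415 t of glass in full float precision (ignition loss, the six compositions, net glass mass, the yield, totals) exactly as printed in the question or the answer.
Each material's LOI contribution:
  Zinc white: 154.0 × 0.002000 = 0.3080 t
  Quartz sand: 757.4 × 0.001900 = 1.439 t
  Rutile: 27.04 × 0.009900 = 0.2677 t
  Wollastonite: 136.8 × 0.003100 = 0.4241 t
  Pearl ash: 233.0 × 0.3217 = 74.96 t
  Tabular alumina: 185.3 × 0.003900 = 0.7227 t
Total LOI = 78.12 t
Glass = batch − LOI = 1494 − 78.12 = 1415 t

LOI loss = 78.12 t; glass = 1415 t; yield = 94.77%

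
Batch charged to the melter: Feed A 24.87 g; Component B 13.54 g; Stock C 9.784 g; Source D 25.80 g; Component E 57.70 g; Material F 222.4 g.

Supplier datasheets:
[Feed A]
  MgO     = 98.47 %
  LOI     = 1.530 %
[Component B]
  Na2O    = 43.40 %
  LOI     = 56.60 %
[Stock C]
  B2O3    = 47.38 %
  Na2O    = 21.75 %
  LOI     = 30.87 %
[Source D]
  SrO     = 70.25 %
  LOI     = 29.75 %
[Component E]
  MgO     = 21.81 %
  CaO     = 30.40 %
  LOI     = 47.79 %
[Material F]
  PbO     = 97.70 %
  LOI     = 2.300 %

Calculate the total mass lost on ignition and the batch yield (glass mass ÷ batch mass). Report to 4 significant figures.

Mid-chain values are printed rounded to four significant digits within the worked lines — all arithmetic maintains full float precision in all steps; every reported figure takes a single rounding; all derived quantities, including the yield, the totals, LOI, the six compositions, glass mass, are computed using the weight values at 302.7 g of glass in exact precision precisely as stated by problem or answer.
Per-material ignition loss:
  Feed A: 24.87 × 0.01530 = 0.3805 g
  Component B: 13.54 × 0.5660 = 7.664 g
  Stock C: 9.784 × 0.3087 = 3.020 g
  Source D: 25.80 × 0.2975 = 7.675 g
  Component E: 57.70 × 0.4779 = 27.57 g
  Material F: 222.4 × 0.02300 = 5.115 g
Total LOI = 51.43 g
Glass = batch − LOI = 354.1 − 51.43 = 302.7 g

LOI loss = 51.43 g; glass = 302.7 g; yield = 85.48%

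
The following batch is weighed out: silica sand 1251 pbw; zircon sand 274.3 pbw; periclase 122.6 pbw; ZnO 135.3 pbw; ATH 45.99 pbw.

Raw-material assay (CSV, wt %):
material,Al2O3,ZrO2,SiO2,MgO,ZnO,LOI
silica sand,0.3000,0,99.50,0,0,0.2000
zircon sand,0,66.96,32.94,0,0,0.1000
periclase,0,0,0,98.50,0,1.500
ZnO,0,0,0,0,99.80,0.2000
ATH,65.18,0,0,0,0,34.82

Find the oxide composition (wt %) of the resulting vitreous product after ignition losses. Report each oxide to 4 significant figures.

The intermediate values are printed, with 4-significant-digit rounding, across the worked steps; all internal work keeps full precision at all times; exactly one rounding lands on each reported figure. Derived quantities, including glass mass, five oxide percentages, ignition loss, yield, totals, are rebuilt using the weight values at 1808 pbw of glass in full float precision, as set out in question or answer.
Mass of each oxide from the mix:
  Al2O3: 1251·0.003000 + 45.99·0.6518 = 33.73 pbw
  ZrO2: 274.3·0.6696 = 183.7 pbw
  SiO2: 1251·0.9950 + 274.3·0.3294 = 1335 pbw
  MgO: 122.6·0.9850 = 120.8 pbw
  ZnO: 135.3·0.9980 = 135.0 pbw
LOI: 1251·0.002000 + 274.3·0.001000 + 122.6·0.01500 + 135.3·0.002000 + 45.99·0.3482 = 20.90 pbw
Net of LOI, the glass mass = 1829 − 20.90 = 1808 pbw (= Σ oxide masses)
each wt % is 100 × oxide ÷ glass

Glass mass = 1808 pbw (batch 1829 − LOI 20.90).
Composition: Al2O3 1.865%, ZrO2 10.16%, SiO2 73.83%, MgO 6.678%, ZnO 7.467%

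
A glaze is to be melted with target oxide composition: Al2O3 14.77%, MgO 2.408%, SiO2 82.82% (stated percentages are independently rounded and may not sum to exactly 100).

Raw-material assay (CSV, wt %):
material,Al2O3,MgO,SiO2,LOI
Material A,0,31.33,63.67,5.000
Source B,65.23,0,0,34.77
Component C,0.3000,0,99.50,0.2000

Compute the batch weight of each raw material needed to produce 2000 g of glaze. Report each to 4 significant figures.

Batch per 2000 g glaze:
  Material A: 153.7 g
  Source B: 445.7 g
  Component C: 1566 g
Total batch = 2165 g; LOI loss = 165.8 g; yield = 92.34%

Rounding to 4 significant digits applies to each working value as printed — the working math carries full float precision throughout — exactly one rounding is applied to every reported value. All derived quantities (the three compositions, the totals, ignition loss, the yield, glass mass) are recomputed in exact precision from the weighed amounts per 2000 g of glass, exactly as shown in question or answer.
Oxide-by-oxide targets in 2000 g glaze:
  Al2O3: 14.77% × 2000 = 295.4 g
  MgO: 2.408% × 2000 = 48.16 g
  SiO2: 82.82% × 2000 = 1656 g
Balance tally, oxide-wise, per the reported batch figures, against the basis in use (every target is met by its sum given rounding of the digits):
  Al2O3: 445.7·0.6523 + 1566·0.003000 = 295.4 g (target 295.4 g)
  MgO: 153.7·0.3133 = 48.15 g (target 48.16 g)
  SiO2: 153.7·0.6367 + 1566·0.9950 = 1656 g (target 1656 g)
Glass-mass sanity pass: total batch − LOI = 2000 g (per-oxide target masses sum to 2000 g; the stated basis being 2000 g — deltas are rounding alone).
Adding the batch up: Σ batch = 2165 g; LOI loss = Σ batch·LOI = 165.8 g; glass ÷ batch gives a yield of 92.34%.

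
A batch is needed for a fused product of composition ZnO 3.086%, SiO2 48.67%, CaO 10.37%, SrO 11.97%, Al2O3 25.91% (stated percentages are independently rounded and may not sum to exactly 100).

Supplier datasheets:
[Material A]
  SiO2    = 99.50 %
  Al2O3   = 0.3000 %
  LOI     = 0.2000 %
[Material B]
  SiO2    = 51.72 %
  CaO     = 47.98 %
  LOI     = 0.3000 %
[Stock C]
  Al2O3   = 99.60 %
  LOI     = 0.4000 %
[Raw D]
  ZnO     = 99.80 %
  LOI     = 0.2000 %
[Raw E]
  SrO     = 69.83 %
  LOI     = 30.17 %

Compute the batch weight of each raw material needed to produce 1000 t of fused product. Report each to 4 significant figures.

Batch per 1000 t fused product:
  Material A: 376.8 t
  Material B: 216.1 t
  Stock C: 259.0 t
  Raw D: 30.92 t
  Raw E: 171.4 t
Total batch = 1054 t; LOI loss = 54.21 t; yield = 94.86%

In-progress results are displayed with 4-significant-figure rounding alongside each step. Each numeric step holds exact precision all the way through; each reported figure sees exactly one rounding. Derived quantities are re-derived using the weight values on 1000 t of glass at full precision (yield, five oxide percentages, totals, LOI, glass mass) exactly as shown in either problem or answer.
Target oxide masses per 1000 t fused product:
  ZnO: 3.086% × 1000 = 30.86 t
  SiO2: 48.67% × 1000 = 486.7 t
  CaO: 10.37% × 1000 = 103.7 t
  SrO: 11.97% × 1000 = 119.7 t
  Al2O3: 25.91% × 1000 = 259.1 t
Balance tally, oxide-wise, given the weights on record, on the stated basis (delivered sums recover each target up to rounding of the answer):
  ZnO: 30.92·0.9980 = 30.86 t (target 30.86 t)
  SiO2: 376.8·0.9950 + 216.1·0.5172 = 486.7 t (target 486.7 t)
  CaO: 216.1·0.4798 = 103.7 t (target 103.7 t)
  SrO: 171.4·0.6983 = 119.7 t (target 119.7 t)
  Al2O3: 376.8·0.003000 + 259.0·0.9960 = 259.1 t (target 259.1 t)
The glass-mass cross-check: whole batch net of LOI = 1000 t (targets for the oxides total 1000 t; the stated basis being 1000 t — any gap is answer rounding).
Adding the batch up: Σ batch = 1054 t; LOI loss = Σ batch·LOI = 54.21 t; yield: glass divided by total = 94.86%.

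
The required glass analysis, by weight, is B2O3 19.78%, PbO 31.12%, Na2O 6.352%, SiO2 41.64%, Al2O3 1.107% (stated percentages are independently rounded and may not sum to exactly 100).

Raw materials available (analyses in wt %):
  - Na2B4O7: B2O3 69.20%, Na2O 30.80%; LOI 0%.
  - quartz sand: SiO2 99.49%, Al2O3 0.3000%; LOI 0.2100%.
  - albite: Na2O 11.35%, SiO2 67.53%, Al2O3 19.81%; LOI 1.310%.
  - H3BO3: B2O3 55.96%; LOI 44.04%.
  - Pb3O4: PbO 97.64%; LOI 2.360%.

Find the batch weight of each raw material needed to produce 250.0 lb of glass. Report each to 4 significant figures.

The working math carries full float precision all the way through; mid-chain values are shown (rounded to four significant figures) across the worked steps — each reported value is rounded only once. Derived quantities are recomputed starting from the weights at 250.0 lb of glass at full float precision (LOI, net glass mass, the five compositions, the totals, yield), as set out in question or answer.
Per-oxide target masses for 250.0 lb glass:
  B2O3: 19.78% × 250.0 = 49.45 lb
  PbO: 31.12% × 250.0 = 77.80 lb
  Na2O: 6.352% × 250.0 = 15.88 lb
  SiO2: 41.64% × 250.0 = 104.1 lb
  Al2O3: 1.107% × 250.0 = 2.768 lb
Oxide-by-oxide audit with the batch weights as given, for the quoted basis mass (each sum matches its target mass exact up to rounding of places):
  B2O3: 46.95·0.6920 + 30.31·0.5596 = 49.45 lb (target 49.45 lb)
  PbO: 79.68·0.9764 = 77.80 lb (target 77.80 lb)
  Na2O: 46.95·0.3080 + 12.51·0.1135 = 15.88 lb (target 15.88 lb)
  SiO2: 96.14·0.9949 + 12.51·0.6753 = 104.1 lb (target 104.1 lb)
  Al2O3: 96.14·0.003000 + 12.51·0.1981 = 2.767 lb (target 2.768 lb)
Glass-mass bookkeeping: total charge less LOI = 250.0 lb (summing oxide targets gives 250.0 lb; versus the stated basis of 250.0 lb — rounding explains the deltas).
Whole-batch sum: Σ batch = 265.6 lb; ignition loss, Σ(batch × LOI) = 15.59 lb; as yield: glass ÷ batch → 94.13%.

Batch per 250.0 lb glass:
  Na2B4O7: 46.95 lb
  quartz sand: 96.14 lb
  albite: 12.51 lb
  H3BO3: 30.31 lb
  Pb3O4: 79.68 lb
Total batch = 265.6 lb; LOI loss = 15.59 lb; yield = 94.13%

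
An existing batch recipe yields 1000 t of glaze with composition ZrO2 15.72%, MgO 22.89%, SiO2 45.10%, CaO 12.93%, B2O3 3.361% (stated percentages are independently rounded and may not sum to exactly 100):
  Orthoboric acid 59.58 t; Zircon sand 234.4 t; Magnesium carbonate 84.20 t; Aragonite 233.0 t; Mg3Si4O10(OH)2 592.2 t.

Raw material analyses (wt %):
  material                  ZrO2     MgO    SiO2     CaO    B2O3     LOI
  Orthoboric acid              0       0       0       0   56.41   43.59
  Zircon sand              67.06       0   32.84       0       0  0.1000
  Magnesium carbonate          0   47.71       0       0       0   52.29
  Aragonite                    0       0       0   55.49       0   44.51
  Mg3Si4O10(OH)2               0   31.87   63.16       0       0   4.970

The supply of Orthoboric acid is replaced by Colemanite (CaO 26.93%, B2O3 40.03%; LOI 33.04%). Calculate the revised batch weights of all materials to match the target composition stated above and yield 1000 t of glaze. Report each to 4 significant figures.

Intermediates are printed (rounded to 4 significant digits) between the steps. Every computation runs at full precision end to end — each reported result receives exactly one rounding; all derived quantities, including glass mass, yield, ignition loss, five oxide percentages, totals, are computed from the weighed amounts per 1000 t of glass in exact precision as set out in question or answer.
The oxide mass targets at 1000 t glaze:
  ZrO2: 15.72% × 1000 = 157.2 t
  MgO: 22.89% × 1000 = 228.9 t
  SiO2: 45.10% × 1000 = 451.0 t
  CaO: 12.93% × 1000 = 129.3 t
  B2O3: 3.361% × 1000 = 33.61 t
Balance tally, oxide-wise, using the reported weights, under the basis named above (sums match the target masses once rounding is allowed for):
  ZrO2: 234.4·0.6706 = 157.2 t (target 157.2 t)
  MgO: 84.20·0.4771 + 592.2·0.3187 = 228.9 t (target 228.9 t)
  SiO2: 234.4·0.3284 + 592.2·0.6316 = 451.0 t (target 451.0 t)
  CaO: 83.96·0.2693 + 192.3·0.5549 = 129.3 t (target 129.3 t)
  B2O3: 83.96·0.4003 = 33.61 t (target 33.61 t)
Auditing the glass mass value: total batch − LOI = 1000 t (targets for the oxides total 1000 t; stated basis 1000 t — a pure rounding effect).
Batch total: Σ batch = 1187 t; Σ batch·LOI gives LOI loss = 187.0 t; glass ÷ batch gives a yield of 84.24%.

Revised batch per 1000 t glaze:
  Colemanite: 83.96 t
  Zircon sand: 234.4 t
  Magnesium carbonate: 84.20 t
  Aragonite: 192.3 t
  Mg3Si4O10(OH)2: 592.2 t
Total batch = 1187 t; LOI loss = 187.0 t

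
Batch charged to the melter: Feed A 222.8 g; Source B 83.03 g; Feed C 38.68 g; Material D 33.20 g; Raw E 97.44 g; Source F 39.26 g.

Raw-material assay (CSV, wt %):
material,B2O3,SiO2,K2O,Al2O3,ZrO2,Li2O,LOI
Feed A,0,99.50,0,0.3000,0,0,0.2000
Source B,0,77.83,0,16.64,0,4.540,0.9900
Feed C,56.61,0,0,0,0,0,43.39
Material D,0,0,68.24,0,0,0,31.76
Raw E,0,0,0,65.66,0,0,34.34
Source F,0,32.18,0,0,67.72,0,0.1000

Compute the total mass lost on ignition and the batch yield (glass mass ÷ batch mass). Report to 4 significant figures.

LOI loss = 62.10 g; glass = 452.3 g; yield = 87.93%

Every computation runs at exact precision from start to finish — working values appear, with 4-significant-figure rounding, when written out; each reported figure is rounded a single time — derived quantities, which include six oxide percentages, totals, LOI, glass mass, the yield, are recomputed at full float precision, as set out in either problem or answer, from the weighed amounts per 452.3 g of glass.
Per-material ignition loss:
  Feed A: 222.8 × 0.002000 = 0.4456 g
  Source B: 83.03 × 0.009900 = 0.8220 g
  Feed C: 38.68 × 0.4339 = 16.78 g
  Material D: 33.20 × 0.3176 = 10.54 g
  Raw E: 97.44 × 0.3434 = 33.46 g
  Source F: 39.26 × 0.001000 = 0.03926 g
Total LOI = 62.10 g
Glass = batch − LOI = 514.4 − 62.10 = 452.3 g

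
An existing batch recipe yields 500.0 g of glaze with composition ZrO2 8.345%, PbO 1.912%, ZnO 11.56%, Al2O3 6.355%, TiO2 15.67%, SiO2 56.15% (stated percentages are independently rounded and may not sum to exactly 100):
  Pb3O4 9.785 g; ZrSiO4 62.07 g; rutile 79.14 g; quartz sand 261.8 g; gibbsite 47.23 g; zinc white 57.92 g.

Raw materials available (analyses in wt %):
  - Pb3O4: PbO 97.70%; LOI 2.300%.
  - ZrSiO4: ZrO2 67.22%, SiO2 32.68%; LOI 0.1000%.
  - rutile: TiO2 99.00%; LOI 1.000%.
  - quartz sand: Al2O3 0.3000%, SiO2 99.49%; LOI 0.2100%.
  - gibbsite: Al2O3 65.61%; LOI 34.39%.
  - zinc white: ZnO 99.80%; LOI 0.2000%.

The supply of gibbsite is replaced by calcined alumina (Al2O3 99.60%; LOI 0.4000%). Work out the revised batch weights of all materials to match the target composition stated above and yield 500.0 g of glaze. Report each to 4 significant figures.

Intermediates appear rounded off to 4 significant digits at each printed step — all arithmetic keeps full precision throughout. Each reported result is rounded a single time; derived quantities are rebuilt using the weight values per 500.0 g of glass in full precision (yield, totals, net glass mass, ignition loss, the six compositions), as they appear in the problem or answer text.
Oxide-by-oxide targets in 500.0 g glaze:
  ZrO2: 8.345% × 500.0 = 41.72 g
  PbO: 1.912% × 500.0 = 9.560 g
  ZnO: 11.56% × 500.0 = 57.80 g
  Al2O3: 6.355% × 500.0 = 31.78 g
  TiO2: 15.67% × 500.0 = 78.35 g
  SiO2: 56.15% × 500.0 = 280.8 g
Sums-versus-targets review using the reported weights, versus the basis set out (target by target, the sums agree inside rounding margins):
  ZrO2: 62.07·0.6722 = 41.72 g (target 41.72 g)
  PbO: 9.785·0.9770 = 9.560 g (target 9.560 g)
  ZnO: 57.92·0.9980 = 57.80 g (target 57.80 g)
  Al2O3: 261.8·0.003000 + 31.11·0.9960 = 31.77 g (target 31.78 g)
  TiO2: 79.14·0.9900 = 78.35 g (target 78.35 g)
  SiO2: 62.07·0.3268 + 261.8·0.9949 = 280.7 g (target 280.8 g)
Glass-mass closure: total batch − LOI = 500.0 g (the targets, summed, come to 500.0 g; versus the stated basis of 500.0 g — differing by rounding only).
Batch grand total — Σ batch = 501.8 g; Σ batch·LOI gives LOI loss = 1.869 g; the yield ratio, glass ÷ batch: 99.63%.

Revised batch per 500.0 g glaze:
  Pb3O4: 9.785 g
  ZrSiO4: 62.07 g
  rutile: 79.14 g
  quartz sand: 261.8 g
  calcined alumina: 31.11 g
  zinc white: 57.92 g
Total batch = 501.8 g; LOI loss = 1.869 g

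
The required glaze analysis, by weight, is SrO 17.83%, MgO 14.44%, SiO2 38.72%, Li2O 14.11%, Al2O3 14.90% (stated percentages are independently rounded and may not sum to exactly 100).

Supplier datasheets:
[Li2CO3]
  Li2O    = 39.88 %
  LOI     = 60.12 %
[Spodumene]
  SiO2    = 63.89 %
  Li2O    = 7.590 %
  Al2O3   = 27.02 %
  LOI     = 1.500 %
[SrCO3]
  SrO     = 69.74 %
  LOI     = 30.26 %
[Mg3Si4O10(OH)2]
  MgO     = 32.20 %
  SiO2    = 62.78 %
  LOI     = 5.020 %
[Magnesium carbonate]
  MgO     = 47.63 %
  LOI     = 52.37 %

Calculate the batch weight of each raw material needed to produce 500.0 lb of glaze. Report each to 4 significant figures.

Batch per 500.0 lb glaze:
  Li2CO3: 124.4 lb
  Spodumene: 275.7 lb
  SrCO3: 127.8 lb
  Mg3Si4O10(OH)2: 27.78 lb
  Magnesium carbonate: 132.8 lb
Total batch = 688.5 lb; LOI loss = 188.5 lb; yield = 72.62%

Mid-chain values appear rounded to four significant digits alongside each step; all arithmetic holds exact precision from start to finish; each reported result is rounded just once; the derived quantities are carried at full precision (yield, LOI, the five compositions, totals, net glass mass) using the weight values for 500.0 lb of glass as written in problem or answer.
Per-oxide target masses for 500.0 lb glaze:
  SrO: 17.83% × 500.0 = 89.15 lb
  MgO: 14.44% × 500.0 = 72.20 lb
  SiO2: 38.72% × 500.0 = 193.6 lb
  Li2O: 14.11% × 500.0 = 70.55 lb
  Al2O3: 14.90% × 500.0 = 74.50 lb
Sums-versus-targets review working from each reported weight, against the basis in use (summed amounts equal target values net of answer rounding effects):
  SrO: 127.8·0.6974 = 89.13 lb (target 89.15 lb)
  MgO: 27.78·0.3220 + 132.8·0.4763 = 72.20 lb (target 72.20 lb)
  SiO2: 275.7·0.6389 + 27.78·0.6278 = 193.6 lb (target 193.6 lb)
  Li2O: 124.4·0.3988 + 275.7·0.07590 = 70.54 lb (target 70.55 lb)
  Al2O3: 275.7·0.2702 = 74.49 lb (target 74.50 lb)
Glass-mass bookkeeping: total batch − LOI = 499.9 lb (the Σ of target masses is 500.0 lb; with the basis standing at 500.0 lb — differing by rounding only).
Batch total: Σ batch = 688.5 lb; ignition loss, Σ(batch × LOI) = 188.5 lb; yield, glass over the total, = 72.62%.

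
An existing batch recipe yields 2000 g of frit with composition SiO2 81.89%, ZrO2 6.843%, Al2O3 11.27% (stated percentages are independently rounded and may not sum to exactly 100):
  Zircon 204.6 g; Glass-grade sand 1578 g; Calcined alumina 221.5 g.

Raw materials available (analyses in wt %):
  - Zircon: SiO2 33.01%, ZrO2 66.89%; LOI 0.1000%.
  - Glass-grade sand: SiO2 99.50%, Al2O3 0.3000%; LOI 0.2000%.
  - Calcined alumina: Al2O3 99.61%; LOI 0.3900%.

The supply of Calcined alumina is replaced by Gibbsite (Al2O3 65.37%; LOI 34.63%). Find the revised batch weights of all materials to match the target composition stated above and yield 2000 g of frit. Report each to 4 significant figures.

Revised batch per 2000 g frit:
  Zircon: 204.6 g
  Glass-grade sand: 1578 g
  Gibbsite: 337.6 g
Total batch = 2120 g; LOI loss = 120.3 g

Mid-chain values are printed, rounded to 4 significant digits, within the worked lines. Each numeric step carries full float precision through every step. Exactly one rounding is applied to each reported result — the derived quantities are carried at exact precision (glass mass, the totals, three oxide percentages, the yield, LOI) starting from the weights for 2000 g of glass as they appear in the problem or answer text.
Target masses of each oxide per 2000 g frit:
  SiO2: 81.89% × 2000 = 1638 g
  ZrO2: 6.843% × 2000 = 136.9 g
  Al2O3: 11.27% × 2000 = 225.4 g
Sums-versus-targets review with the batch weights as given, against the basis in use (every target is met by its sum net of answer rounding effects):
  SiO2: 204.6·0.3301 + 1578·0.9950 = 1638 g (target 1638 g)
  ZrO2: 204.6·0.6689 = 136.9 g (target 136.9 g)
  Al2O3: 1578·0.003000 + 337.6·0.6537 = 225.4 g (target 225.4 g)
Consistency of the glass mass: net batch after ignition = 2000 g (summing oxide targets gives 2000 g; against the stated basis, 2000 g — deltas are rounding alone).
Adding the batch up: Σ batch = 2120 g; Σ batch·LOI gives LOI loss = 120.3 g; glass ÷ batch gives a yield of 94.33%.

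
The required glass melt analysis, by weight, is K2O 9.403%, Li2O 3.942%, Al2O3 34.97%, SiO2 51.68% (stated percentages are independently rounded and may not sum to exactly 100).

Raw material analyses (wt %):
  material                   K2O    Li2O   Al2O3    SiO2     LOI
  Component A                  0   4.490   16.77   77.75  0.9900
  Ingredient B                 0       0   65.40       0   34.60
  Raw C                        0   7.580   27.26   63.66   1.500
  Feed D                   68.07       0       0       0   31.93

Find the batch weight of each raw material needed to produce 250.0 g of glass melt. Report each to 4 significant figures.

Batch per 250.0 g glass melt:
  Component A: 116.0 g
  Ingredient B: 78.38 g
  Raw C: 61.32 g
  Feed D: 34.53 g
Total batch = 290.2 g; LOI loss = 40.21 g; yield = 86.14%

Every computation keeps exact precision in every operation; the intermediate values appear, with 4-significant-figure rounding, when written out. Every reported result is rounded a single time; all derived quantities are rebuilt from the batch weights on 250.0 g of glass in full precision (the four compositions, net glass mass, the totals, LOI, yield), as given in question or answer.
Per-oxide target masses for 250.0 g glass melt:
  K2O: 9.403% × 250.0 = 23.51 g
  Li2O: 3.942% × 250.0 = 9.855 g
  Al2O3: 34.97% × 250.0 = 87.42 g
  SiO2: 51.68% × 250.0 = 129.2 g
Mass-balance tally per oxide from the weights as reported, on the stated basis (delivered sums recover each target net of answer rounding effects):
  K2O: 34.53·0.6807 = 23.50 g (target 23.51 g)
  Li2O: 116.0·0.04490 + 61.32·0.07580 = 9.856 g (target 9.855 g)
  Al2O3: 116.0·0.1677 + 78.38·0.6540 + 61.32·0.2726 = 87.43 g (target 87.42 g)
  SiO2: 116.0·0.7775 + 61.32·0.6366 = 129.2 g (target 129.2 g)
Glass mass check: whole batch net of LOI = 250.0 g (the targets, summed, come to 250.0 g; with the basis standing at 250.0 g — a pure rounding effect).
Adding the batch up: Σ batch = 290.2 g; ignition loss, Σ(batch × LOI) = 40.21 g; glass ÷ batch gives a yield of 86.14%.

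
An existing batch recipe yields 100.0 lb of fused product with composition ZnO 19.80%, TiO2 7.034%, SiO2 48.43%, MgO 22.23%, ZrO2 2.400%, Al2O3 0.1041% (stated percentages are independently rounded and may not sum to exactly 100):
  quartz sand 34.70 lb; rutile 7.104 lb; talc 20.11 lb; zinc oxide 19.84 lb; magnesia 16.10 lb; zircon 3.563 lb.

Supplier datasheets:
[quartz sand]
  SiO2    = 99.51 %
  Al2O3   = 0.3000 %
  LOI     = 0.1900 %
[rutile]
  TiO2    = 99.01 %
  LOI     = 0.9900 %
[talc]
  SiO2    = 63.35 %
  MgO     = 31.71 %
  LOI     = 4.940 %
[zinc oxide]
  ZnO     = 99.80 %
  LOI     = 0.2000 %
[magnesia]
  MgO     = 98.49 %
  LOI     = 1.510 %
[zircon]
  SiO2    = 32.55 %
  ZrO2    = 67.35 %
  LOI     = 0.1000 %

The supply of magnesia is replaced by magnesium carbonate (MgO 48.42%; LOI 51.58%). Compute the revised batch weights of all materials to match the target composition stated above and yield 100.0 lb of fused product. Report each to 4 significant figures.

Revised batch per 100.0 lb fused product:
  quartz sand: 34.70 lb
  rutile: 7.104 lb
  talc: 20.11 lb
  zinc oxide: 19.84 lb
  magnesium carbonate: 32.74 lb
  zircon: 3.563 lb
Total batch = 118.1 lb; LOI loss = 18.06 lb

In-progress results are shown rounded off to 4 significant digits when written out. Every computation maintains full precision in every operation; each reported number is rounded exactly once — the derived quantities (net glass mass, the six compositions, yield, the totals, LOI) are carried at full float precision starting from the weights per 100.0 lb of glass, as they appear in either problem or answer.
Target oxide masses per 100.0 lb fused product:
  ZnO: 19.80% × 100.0 = 19.80 lb
  TiO2: 7.034% × 100.0 = 7.034 lb
  SiO2: 48.43% × 100.0 = 48.43 lb
  MgO: 22.23% × 100.0 = 22.23 lb
  ZrO2: 2.400% × 100.0 = 2.400 lb
  Al2O3: 0.1041% × 100.0 = 0.1041 lb
Balance tally, oxide-wise, working from each reported weight, versus the basis set out (every target is met by its sum within answer rounding):
  ZnO: 19.84·0.9980 = 19.80 lb (target 19.80 lb)
  TiO2: 7.104·0.9901 = 7.034 lb (target 7.034 lb)
  SiO2: 34.70·0.9951 + 20.11·0.6335 + 3.563·0.3255 = 48.43 lb (target 48.43 lb)
  MgO: 20.11·0.3171 + 32.74·0.4842 = 22.23 lb (target 22.23 lb)
  ZrO2: 3.563·0.6735 = 2.400 lb (target 2.400 lb)
  Al2O3: 34.70·0.003000 = 0.1041 lb (target 0.1041 lb)
Consistency of the glass mass: net batch after ignition = 100.0 lb (per-oxide target masses sum to 100.0 lb; with the basis standing at 100.0 lb — a pure rounding effect).
Batch grand total — Σ batch = 118.1 lb; the LOI term Σ batch·LOI equals 18.06 lb; the yield ratio, glass ÷ batch: 84.70%.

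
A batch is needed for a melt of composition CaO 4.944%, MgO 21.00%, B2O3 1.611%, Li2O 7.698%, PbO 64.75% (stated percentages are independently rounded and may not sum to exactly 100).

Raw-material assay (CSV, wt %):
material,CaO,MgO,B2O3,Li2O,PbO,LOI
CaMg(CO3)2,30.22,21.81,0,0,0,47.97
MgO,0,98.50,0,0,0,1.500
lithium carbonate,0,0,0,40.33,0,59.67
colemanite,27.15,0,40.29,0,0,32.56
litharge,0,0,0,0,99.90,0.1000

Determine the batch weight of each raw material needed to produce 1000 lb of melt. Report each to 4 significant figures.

Batch per 1000 lb melt:
  CaMg(CO3)2: 127.7 lb
  MgO: 184.9 lb
  lithium carbonate: 190.9 lb
  colemanite: 39.99 lb
  litharge: 648.1 lb
Total batch = 1192 lb; LOI loss = 191.6 lb; yield = 83.92%

The intermediate values are displayed with 4-significant-digit rounding as written. Every computation maintains full precision from start to finish — a single rounding produces every reported figure. Derived quantities, which include LOI, the yield, net glass mass, the five compositions, totals, are computed in exact precision, as set out in question or answer, from the batch weights for 1000 lb of glass.
Oxide-by-oxide targets in 1000 lb melt:
  CaO: 4.944% × 1000 = 49.44 lb
  MgO: 21.00% × 1000 = 210.0 lb
  B2O3: 1.611% × 1000 = 16.11 lb
  Li2O: 7.698% × 1000 = 76.98 lb
  PbO: 64.75% × 1000 = 647.5 lb
Per-oxide balance check from the weights as reported, for the quoted basis mass (target by target, the sums agree exact up to rounding of places):
  CaO: 127.7·0.3022 + 39.99·0.2715 = 49.45 lb (target 49.44 lb)
  MgO: 127.7·0.2181 + 184.9·0.9850 = 210.0 lb (target 210.0 lb)
  B2O3: 39.99·0.4029 = 16.11 lb (target 16.11 lb)
  Li2O: 190.9·0.4033 = 76.99 lb (target 76.98 lb)
  PbO: 648.1·0.9990 = 647.5 lb (target 647.5 lb)
Glass-mass closure: the batch minus its LOI: 1000 lb (oxide target masses add up to 1000 lb; stated basis 1000 lb — a pure rounding effect).
Whole-batch sum: Σ batch = 1192 lb; LOI loss = Σ batch·LOI = 191.6 lb; glass ÷ batch gives a yield of 83.92%.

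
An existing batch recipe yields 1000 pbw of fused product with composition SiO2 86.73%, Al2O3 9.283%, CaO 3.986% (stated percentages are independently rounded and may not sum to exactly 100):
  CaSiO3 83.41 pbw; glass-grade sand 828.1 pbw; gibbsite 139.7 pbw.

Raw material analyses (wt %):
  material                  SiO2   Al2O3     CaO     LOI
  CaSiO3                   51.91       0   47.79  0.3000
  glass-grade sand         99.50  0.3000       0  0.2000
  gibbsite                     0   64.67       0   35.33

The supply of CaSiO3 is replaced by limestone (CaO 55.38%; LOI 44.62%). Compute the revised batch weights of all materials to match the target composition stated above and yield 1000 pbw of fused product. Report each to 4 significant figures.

Revised batch per 1000 pbw fused product:
  limestone: 71.98 pbw
  glass-grade sand: 871.7 pbw
  gibbsite: 139.5 pbw
Total batch = 1083 pbw; LOI loss = 83.15 pbw

The intermediate values are shown rounded off to 4 significant digits at each printed step; the working math keeps full precision from start to finish — exactly one rounding goes into every reported value. The derived quantities, which include totals, ignition loss, three oxide percentages, yield, glass mass, are rebuilt at full precision, exactly as shown in either problem or answer, starting from the weights per 1000 pbw of glass.
Oxide mass targets, per 1000 pbw fused product:
  SiO2: 86.73% × 1000 = 867.3 pbw
  Al2O3: 9.283% × 1000 = 92.83 pbw
  CaO: 3.986% × 1000 = 39.86 pbw
Sums-versus-targets review per the reported batch figures, versus the basis set out (sum by sum, the targets are met given rounding of the digits):
  SiO2: 871.7·0.9950 = 867.3 pbw (target 867.3 pbw)
  Al2O3: 871.7·0.003000 + 139.5·0.6467 = 92.83 pbw (target 92.83 pbw)
  CaO: 71.98·0.5538 = 39.86 pbw (target 39.86 pbw)
Auditing the glass mass value: batch total minus LOI = 1000 pbw (targets for the oxides total 1000 pbw; against the stated basis, 1000 pbw — rounding explains the deltas).
Whole-batch sum: Σ batch = 1083 pbw; Σ batch·LOI gives LOI loss = 83.15 pbw; glass ÷ batch gives a yield of 92.32%.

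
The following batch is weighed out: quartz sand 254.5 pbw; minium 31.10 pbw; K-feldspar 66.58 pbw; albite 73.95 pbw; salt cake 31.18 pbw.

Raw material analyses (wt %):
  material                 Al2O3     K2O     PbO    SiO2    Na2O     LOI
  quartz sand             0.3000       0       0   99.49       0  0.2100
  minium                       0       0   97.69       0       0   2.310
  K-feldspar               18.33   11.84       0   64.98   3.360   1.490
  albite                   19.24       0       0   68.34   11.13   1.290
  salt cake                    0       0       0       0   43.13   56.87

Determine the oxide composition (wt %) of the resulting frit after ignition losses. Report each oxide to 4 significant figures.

The working math runs at full precision end to end — in-progress results are shown with 4-significant-figure rounding in the working — every reported result is rounded only once; the derived quantities (totals, the five compositions, LOI, yield, net glass mass) are carried at full precision from the batch weights at 436.4 pbw of glass, as written in either problem or answer.
Mass of each oxide from the mix:
  Al2O3: 254.5·0.003000 + 66.58·0.1833 + 73.95·0.1924 = 27.20 pbw
  K2O: 66.58·0.1184 = 7.883 pbw
  PbO: 31.10·0.9769 = 30.38 pbw
  SiO2: 254.5·0.9949 + 66.58·0.6498 + 73.95·0.6834 = 347.0 pbw
  Na2O: 66.58·0.03360 + 73.95·0.1113 + 31.18·0.4313 = 23.92 pbw
LOI: 254.5·0.002100 + 31.10·0.02310 + 66.58·0.01490 + 73.95·0.01290 + 31.18·0.5687 = 20.93 pbw
batch − LOI leaves glass = 457.3 − 20.93 = 436.4 pbw (= the summed oxide contributions)
each oxide over glass, ×100, is wt %

Glass mass = 436.4 pbw (batch 457.3 − LOI 20.93).
Composition: Al2O3 6.232%, K2O 1.806%, PbO 6.962%, SiO2 79.52%, Na2O 5.480%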